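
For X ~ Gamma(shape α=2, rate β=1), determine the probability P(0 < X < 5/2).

P(0 < X < 5/2) = ∫_{0}^{5/2} f(x) dx
where f(x) = x e^{- x}
= 1 - \frac{7}{2 e^{\frac{5}{2}}}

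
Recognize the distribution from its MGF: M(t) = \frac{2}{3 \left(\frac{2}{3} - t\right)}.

The MGF M(t) = \frac{2}{3 \left(\frac{2}{3} - t\right)} is the standard form for the Exponential distribution.
Comparing with the known MGF formula identifies: Exponential(rate λ=2/3)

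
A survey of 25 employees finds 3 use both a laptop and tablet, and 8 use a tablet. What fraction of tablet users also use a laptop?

P(A ∩ B) = 3/25
P(B) = 8/25
P(A|B) = P(A ∩ B) / P(B) = (3/25) / (8/25) = 3/8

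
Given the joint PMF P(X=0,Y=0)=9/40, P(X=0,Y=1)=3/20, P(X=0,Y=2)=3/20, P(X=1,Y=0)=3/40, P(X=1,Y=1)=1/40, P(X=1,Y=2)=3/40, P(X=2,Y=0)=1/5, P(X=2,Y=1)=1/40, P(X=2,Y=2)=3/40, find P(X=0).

P(X=0) = P(X=0,Y=0) + P(X=0,Y=1) + P(X=0,Y=2)
= 9/40 + 3/20 + 3/20
= 21/40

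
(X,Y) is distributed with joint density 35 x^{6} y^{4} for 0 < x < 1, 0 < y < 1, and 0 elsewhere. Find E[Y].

E[Y] = ∫_0^1 ∫_0^1 y × f(x,y) dx dy
= \frac{5}{6}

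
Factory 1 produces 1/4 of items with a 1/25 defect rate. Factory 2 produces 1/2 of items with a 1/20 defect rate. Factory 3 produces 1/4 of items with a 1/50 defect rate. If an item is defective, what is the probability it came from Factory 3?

Using Bayes' theorem:
P(F1) = 1/4, P(D|F1) = 1/25
P(F2) = 1/2, P(D|F2) = 1/20
P(F3) = 1/4, P(D|F3) = 1/50
P(D) = P(D|F1)P(F1) + P(D|F2)P(F2) + P(D|F3)P(F3)
     = \frac{1}{25}
P(F3|D) = P(D|F3)P(F3) / P(D)
= \frac{1}{8}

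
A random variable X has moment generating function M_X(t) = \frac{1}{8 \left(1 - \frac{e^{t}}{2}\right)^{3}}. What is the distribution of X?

The MGF M(t) = \frac{1}{8 \left(1 - \frac{e^{t}}{2}\right)^{3}} is the standard form for the NegativeBinomial distribution.
Comparing with the known MGF formula identifies: NegBin(r=3, p=1/2), X = failures before r-th success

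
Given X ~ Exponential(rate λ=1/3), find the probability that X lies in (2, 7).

P(2 < X < 7) = ∫_{2}^{7} f(x) dx
where f(x) = \frac{e^{- \frac{x}{3}}}{3}
= - \frac{1 - e^{\frac{5}{3}}}{e^{\frac{7}{3}}}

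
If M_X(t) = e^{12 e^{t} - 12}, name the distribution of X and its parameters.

The MGF M(t) = e^{12 e^{t} - 12} is the standard form for the Poisson distribution.
Comparing with the known MGF formula identifies: Poisson(λ=12)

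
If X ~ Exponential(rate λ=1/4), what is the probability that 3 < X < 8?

P(3 < X < 8) = ∫_{3}^{8} f(x) dx
where f(x) = \frac{e^{- \frac{x}{4}}}{4}
= - \frac{1}{e^{2}} + e^{- \frac{3}{4}}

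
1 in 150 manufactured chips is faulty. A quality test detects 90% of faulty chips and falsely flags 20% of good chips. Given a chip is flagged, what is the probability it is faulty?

Let D = the rare event, + = positive/flagged.
P(D) = 1/150
P(+|D) = 90/100 = 9/10
P(+|D') = 20/100 = 1/5
P(+) = P(+|D)P(D) + P(+|D')P(D')
     = \frac{9}{10} × \frac{1}{150} + \frac{1}{5} × \frac{149}{150}
     = \frac{307}{1500}
P(D|+) = P(+|D)P(D)/P(+) = \frac{9}{307}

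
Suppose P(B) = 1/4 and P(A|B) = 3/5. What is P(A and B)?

By definition, P(A|B) = P(A ∩ B) / P(B)
So P(A ∩ B) = P(A|B) × P(B)
= 3/5 × 1/4
= 3/20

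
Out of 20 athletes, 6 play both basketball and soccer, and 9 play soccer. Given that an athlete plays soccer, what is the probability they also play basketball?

P(A ∩ B) = 6/20 = 3/10
P(B) = 9/20
P(A|B) = P(A ∩ B) / P(B) = (3/10) / (9/20) = 2/3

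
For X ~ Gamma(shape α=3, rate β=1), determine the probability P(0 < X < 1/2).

P(0 < X < 1/2) = ∫_{0}^{1/2} f(x) dx
where f(x) = \frac{x^{2} e^{- x}}{2}
= 1 - \frac{13}{8 e^{\frac{1}{2}}}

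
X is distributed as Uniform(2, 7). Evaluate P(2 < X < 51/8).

P(2 < X < 51/8) = ∫_{2}^{51/8} f(x) dx
where f(x) = \frac{1}{5}
= \frac{7}{8}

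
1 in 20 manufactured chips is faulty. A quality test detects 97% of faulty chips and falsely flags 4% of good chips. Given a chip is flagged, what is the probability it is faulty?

Let D = the rare event, + = positive/flagged.
P(D) = 1/20
P(+|D) = 97/100
P(+|D') = 4/100 = 1/25
P(+) = P(+|D)P(D) + P(+|D')P(D')
     = \frac{97}{100} × \frac{1}{20} + \frac{1}{25} × \frac{19}{20}
     = \frac{173}{2000}
P(D|+) = P(+|D)P(D)/P(+) = \frac{97}{173}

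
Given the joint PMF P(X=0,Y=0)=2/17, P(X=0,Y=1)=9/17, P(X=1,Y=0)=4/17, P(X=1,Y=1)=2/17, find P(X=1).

P(X=1) = P(X=1,Y=0) + P(X=1,Y=1)
= 4/17 + 2/17
= 6/17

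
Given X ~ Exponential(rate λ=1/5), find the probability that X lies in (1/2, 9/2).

P(1/2 < X < 9/2) = ∫_{1/2}^{9/2} f(x) dx
where f(x) = \frac{e^{- \frac{x}{5}}}{5}
= - \frac{1 - e^{\frac{4}{5}}}{e^{\frac{9}{10}}}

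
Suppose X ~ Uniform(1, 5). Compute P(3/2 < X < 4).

P(3/2 < X < 4) = ∫_{3/2}^{4} f(x) dx
where f(x) = \frac{1}{4}
= \frac{5}{8}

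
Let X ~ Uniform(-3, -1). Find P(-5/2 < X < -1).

P(-5/2 < X < -1) = ∫_{-5/2}^{-1} f(x) dx
where f(x) = \frac{1}{2}
= \frac{3}{4}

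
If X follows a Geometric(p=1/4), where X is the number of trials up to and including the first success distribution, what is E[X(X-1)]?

E[X(X-1)] = E[X² - X] = E[X²] - E[X]
E[X] = 4
E[X²] = Var(X) + (E[X])² = 12 + (4)² = 28
E[X(X-1)] = 28 - 4 = 24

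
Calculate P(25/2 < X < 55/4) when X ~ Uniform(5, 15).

P(25/2 < X < 55/4) = ∫_{25/2}^{55/4} f(x) dx
where f(x) = \frac{1}{10}
= \frac{1}{8}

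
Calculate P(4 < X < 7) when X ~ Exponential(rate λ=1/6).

P(4 < X < 7) = ∫_{4}^{7} f(x) dx
where f(x) = \frac{e^{- \frac{x}{6}}}{6}
= - \frac{1}{e^{\frac{7}{6}}} + e^{- \frac{2}{3}}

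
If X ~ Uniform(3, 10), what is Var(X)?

For X ~ Uniform(3, 10):
Var(X) = \frac{49}{12}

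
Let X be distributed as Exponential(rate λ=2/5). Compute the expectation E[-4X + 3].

For X ~ Exponential(rate λ=2/5):
E[X] = \frac{5}{2}
E[-4X + 3] = -4 × E[X] + 3 = -7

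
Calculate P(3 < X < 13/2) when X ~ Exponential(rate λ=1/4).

P(3 < X < 13/2) = ∫_{3}^{13/2} f(x) dx
where f(x) = \frac{e^{- \frac{x}{4}}}{4}
= - \frac{1}{e^{\frac{13}{8}}} + e^{- \frac{3}{4}}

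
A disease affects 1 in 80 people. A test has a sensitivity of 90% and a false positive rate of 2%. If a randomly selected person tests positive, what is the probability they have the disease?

Let D = the rare event, + = positive/flagged.
P(D) = 1/80
P(+|D) = 90/100 = 9/10
P(+|D') = 2/100 = 1/50
P(+) = P(+|D)P(D) + P(+|D')P(D')
     = \frac{9}{10} × \frac{1}{80} + \frac{1}{50} × \frac{79}{80}
     = \frac{31}{1000}
P(D|+) = P(+|D)P(D)/P(+) = \frac{45}{124}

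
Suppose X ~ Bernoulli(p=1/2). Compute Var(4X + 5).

For X ~ Bernoulli(p=1/2):
Var(X) = \frac{1}{4}
Var(4X + 5) = (4)² × Var(X) = 16 × \frac{1}{4} = 4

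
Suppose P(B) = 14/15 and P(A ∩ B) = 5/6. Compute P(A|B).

P(A|B) = P(A ∩ B) / P(B)
= (5/6) / (14/15)
= 25/28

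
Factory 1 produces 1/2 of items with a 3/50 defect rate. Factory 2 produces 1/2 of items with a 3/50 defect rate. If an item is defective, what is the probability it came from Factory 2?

Using Bayes' theorem:
P(F1) = 1/2, P(D|F1) = 3/50
P(F2) = 1/2, P(D|F2) = 3/50
P(D) = P(D|F1)P(F1) + P(D|F2)P(F2)
     = \frac{3}{50}
P(F2|D) = P(D|F2)P(F2) / P(D)
= \frac{1}{2}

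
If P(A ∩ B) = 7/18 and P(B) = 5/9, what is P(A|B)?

P(A|B) = P(A ∩ B) / P(B)
= (7/18) / (5/9)
= 7/10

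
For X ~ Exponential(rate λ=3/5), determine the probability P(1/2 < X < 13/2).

P(1/2 < X < 13/2) = ∫_{1/2}^{13/2} f(x) dx
where f(x) = \frac{3 e^{- \frac{3 x}{5}}}{5}
= - \frac{1 - e^{\frac{18}{5}}}{e^{\frac{39}{10}}}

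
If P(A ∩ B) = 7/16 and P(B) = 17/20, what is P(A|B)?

P(A|B) = P(A ∩ B) / P(B)
= (7/16) / (17/20)
= 35/68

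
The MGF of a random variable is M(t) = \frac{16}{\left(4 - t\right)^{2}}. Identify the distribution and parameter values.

The MGF M(t) = \frac{16}{\left(4 - t\right)^{2}} is the standard form for the Gamma distribution.
Comparing with the known MGF formula identifies: Gamma(shape α=2, rate β=4)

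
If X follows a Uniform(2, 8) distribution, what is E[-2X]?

For X ~ Uniform(2, 8):
E[X] = 5
E[-2X] = -2 × E[X] + 0 = -10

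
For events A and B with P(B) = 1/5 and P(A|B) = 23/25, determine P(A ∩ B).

By definition, P(A|B) = P(A ∩ B) / P(B)
So P(A ∩ B) = P(A|B) × P(B)
= 23/25 × 1/5
= 23/125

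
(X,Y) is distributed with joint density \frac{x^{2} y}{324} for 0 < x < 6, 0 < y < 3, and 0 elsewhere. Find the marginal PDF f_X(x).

f_X(x) = ∫_0^3 f(x,y) dy
= ∫_0^3 \frac{x^{2} y}{324} dy
= \frac{x^{2}}{72} for 0 < x < 6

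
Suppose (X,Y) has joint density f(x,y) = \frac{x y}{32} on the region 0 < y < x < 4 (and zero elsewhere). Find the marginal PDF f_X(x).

f_X(x) = ∫_0^x \frac{x y}{32} dy = \frac{x^{3}}{64}
for 0 < x < 4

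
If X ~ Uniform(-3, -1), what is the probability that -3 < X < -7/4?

P(-3 < X < -7/4) = ∫_{-3}^{-7/4} f(x) dx
where f(x) = \frac{1}{2}
= \frac{5}{8}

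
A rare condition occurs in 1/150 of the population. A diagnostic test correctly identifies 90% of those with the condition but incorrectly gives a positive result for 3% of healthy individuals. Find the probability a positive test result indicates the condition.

Let D = the rare event, + = positive/flagged.
P(D) = 1/150
P(+|D) = 90/100 = 9/10
P(+|D') = 3/100
P(+) = P(+|D)P(D) + P(+|D')P(D')
     = \frac{9}{10} × \frac{1}{150} + \frac{3}{100} × \frac{149}{150}
     = \frac{179}{5000}
P(D|+) = P(+|D)P(D)/P(+) = \frac{30}{179}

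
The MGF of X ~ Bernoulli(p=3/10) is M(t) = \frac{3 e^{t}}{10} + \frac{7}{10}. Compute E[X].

To find E[X], compute M^(1)(0):
M^(1)(t) = \frac{3 e^{t}}{10}
M^(1)(0) = \frac{3}{10}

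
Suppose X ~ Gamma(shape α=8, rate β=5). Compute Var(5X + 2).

For X ~ Gamma(shape α=8, rate β=5):
Var(X) = \frac{8}{25}
Var(5X + 2) = (5)² × Var(X) = 25 × \frac{8}{25} = 8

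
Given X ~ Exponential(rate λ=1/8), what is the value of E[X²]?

Using the identity E[X²] = Var(X) + (E[X])²:
E[X] = 8
Var(X) = 64
E[X²] = 64 + (8)²
= 128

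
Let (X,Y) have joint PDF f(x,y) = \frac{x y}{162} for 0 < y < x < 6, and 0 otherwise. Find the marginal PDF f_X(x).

f_X(x) = ∫_0^x \frac{x y}{162} dy = \frac{x^{3}}{324}
for 0 < x < 6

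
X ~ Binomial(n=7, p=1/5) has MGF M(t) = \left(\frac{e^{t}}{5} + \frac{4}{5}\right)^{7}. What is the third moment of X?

To find E[X^3], compute M^(3)(0):
M^(1)(t) = \frac{7 \left(\frac{e^{t}}{5} + \frac{4}{5}\right)^{6} e^{t}}{5}
M^(2)(t) = \frac{7 \left(\frac{e^{t}}{5} + \frac{4}{5}\right)^{6} e^{t}}{5} + \frac{42 \left(\frac{e^{t}}{5} + \frac{4}{5}\right)^{5} e^{2 t}}{25}
M^(3)(t) = \frac{7 \left(\frac{e^{t}}{5} + \frac{4}{5}\right)^{6} e^{t}}{5} + \frac{126 \left(\frac{e^{t}}{5} + \frac{4}{5}\right)^{5} e^{2 t}}{25} + \frac{42 \left(\frac{e^{t}}{5} + \frac{4}{5}\right)^{4} e^{3 t}}{25}
M^(3)(0) = \frac{203}{25}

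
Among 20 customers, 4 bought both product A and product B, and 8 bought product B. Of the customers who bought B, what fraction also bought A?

P(A ∩ B) = 4/20 = 1/5
P(B) = 8/20 = 2/5
P(A|B) = P(A ∩ B) / P(B) = (1/5) / (2/5) = 1/2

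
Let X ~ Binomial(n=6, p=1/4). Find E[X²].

Using the identity E[X²] = Var(X) + (E[X])²:
E[X] = \frac{3}{2}
Var(X) = \frac{9}{8}
E[X²] = \frac{9}{8} + (\frac{3}{2})²
= \frac{27}{8}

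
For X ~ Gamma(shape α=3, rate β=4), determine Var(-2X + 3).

For X ~ Gamma(shape α=3, rate β=4):
Var(X) = \frac{3}{16}
Var(-2X + 3) = (-2)² × Var(X) = 4 × \frac{3}{16} = \frac{3}{4}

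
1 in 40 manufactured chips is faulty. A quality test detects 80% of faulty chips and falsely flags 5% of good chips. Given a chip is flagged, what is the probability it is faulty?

Let D = the rare event, + = positive/flagged.
P(D) = 1/40
P(+|D) = 80/100 = 4/5
P(+|D') = 5/100 = 1/20
P(+) = P(+|D)P(D) + P(+|D')P(D')
     = \frac{4}{5} × \frac{1}{40} + \frac{1}{20} × \frac{39}{40}
     = \frac{11}{160}
P(D|+) = P(+|D)P(D)/P(+) = \frac{16}{55}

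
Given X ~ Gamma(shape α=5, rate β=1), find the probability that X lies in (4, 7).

P(4 < X < 7) = ∫_{4}^{7} f(x) dx
where f(x) = \frac{x^{4} e^{- x}}{24}
= \frac{-4553 + 824 e^{3}}{24 e^{7}}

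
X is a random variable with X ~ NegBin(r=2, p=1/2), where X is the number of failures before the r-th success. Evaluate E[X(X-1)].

E[X(X-1)] = E[X² - X] = E[X²] - E[X]
E[X] = 2
E[X²] = Var(X) + (E[X])² = 4 + (2)² = 8
E[X(X-1)] = 8 - 2 = 6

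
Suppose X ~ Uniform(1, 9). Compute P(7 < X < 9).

P(7 < X < 9) = ∫_{7}^{9} f(x) dx
where f(x) = \frac{1}{8}
= \frac{1}{4}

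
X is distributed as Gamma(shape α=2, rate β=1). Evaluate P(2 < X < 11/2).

P(2 < X < 11/2) = ∫_{2}^{11/2} f(x) dx
where f(x) = x e^{- x}
= - \frac{13}{2 e^{\frac{11}{2}}} + \frac{3}{e^{2}}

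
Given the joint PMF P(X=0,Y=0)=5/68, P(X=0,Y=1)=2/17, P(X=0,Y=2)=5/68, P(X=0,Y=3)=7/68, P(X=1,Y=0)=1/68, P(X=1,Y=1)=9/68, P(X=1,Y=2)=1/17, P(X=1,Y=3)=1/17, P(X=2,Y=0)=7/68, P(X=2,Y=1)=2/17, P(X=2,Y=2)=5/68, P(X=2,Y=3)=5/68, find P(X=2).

P(X=2) = P(X=2,Y=0) + P(X=2,Y=1) + P(X=2,Y=2) + P(X=2,Y=3)
= 7/68 + 2/17 + 5/68 + 5/68
= 25/68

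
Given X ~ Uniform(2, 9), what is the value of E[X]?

For X ~ Uniform(2, 9), the expected value is:
E[X] = \frac{11}{2}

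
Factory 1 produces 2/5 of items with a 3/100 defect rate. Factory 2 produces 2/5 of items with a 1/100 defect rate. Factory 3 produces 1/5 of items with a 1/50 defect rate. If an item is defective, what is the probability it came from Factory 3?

Using Bayes' theorem:
P(F1) = 2/5, P(D|F1) = 3/100
P(F2) = 2/5, P(D|F2) = 1/100
P(F3) = 1/5, P(D|F3) = 1/50
P(D) = P(D|F1)P(F1) + P(D|F2)P(F2) + P(D|F3)P(F3)
     = \frac{1}{50}
P(F3|D) = P(D|F3)P(F3) / P(D)
= \frac{1}{5}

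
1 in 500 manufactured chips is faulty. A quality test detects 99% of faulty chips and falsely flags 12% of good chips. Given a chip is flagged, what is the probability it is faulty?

Let D = the rare event, + = positive/flagged.
P(D) = 1/500
P(+|D) = 99/100
P(+|D') = 12/100 = 3/25
P(+) = P(+|D)P(D) + P(+|D')P(D')
     = \frac{99}{100} × \frac{1}{500} + \frac{3}{25} × \frac{499}{500}
     = \frac{6087}{50000}
P(D|+) = P(+|D)P(D)/P(+) = \frac{33}{2029}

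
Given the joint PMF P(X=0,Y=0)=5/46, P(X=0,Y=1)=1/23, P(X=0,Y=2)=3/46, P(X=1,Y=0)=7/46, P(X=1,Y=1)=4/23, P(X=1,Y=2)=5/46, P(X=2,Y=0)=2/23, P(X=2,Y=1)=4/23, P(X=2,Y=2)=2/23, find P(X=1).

P(X=1) = P(X=1,Y=0) + P(X=1,Y=1) + P(X=1,Y=2)
= 7/46 + 4/23 + 5/46
= 10/23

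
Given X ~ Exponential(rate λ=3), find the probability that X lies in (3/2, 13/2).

P(3/2 < X < 13/2) = ∫_{3/2}^{13/2} f(x) dx
where f(x) = 3 e^{- 3 x}
= - \frac{1 - e^{15}}{e^{\frac{39}{2}}}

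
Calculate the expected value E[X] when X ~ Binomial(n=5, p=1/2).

For X ~ Binomial(n=5, p=1/2), the expected value is:
E[X] = \frac{5}{2}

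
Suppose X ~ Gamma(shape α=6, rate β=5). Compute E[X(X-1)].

E[X(X-1)] = E[X² - X] = E[X²] - E[X]
E[X] = \frac{6}{5}
E[X²] = Var(X) + (E[X])² = \frac{6}{25} + (\frac{6}{5})² = \frac{42}{25}
E[X(X-1)] = \frac{42}{25} - \frac{6}{5} = \frac{12}{25}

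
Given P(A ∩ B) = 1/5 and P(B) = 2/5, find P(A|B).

P(A|B) = P(A ∩ B) / P(B)
= (1/5) / (2/5)
= 1/2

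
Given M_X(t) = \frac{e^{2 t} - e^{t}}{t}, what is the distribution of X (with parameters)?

The MGF M(t) = \frac{e^{2 t} - e^{t}}{t} is the standard form for the Uniform distribution.
Comparing with the known MGF formula identifies: Uniform(1, 2)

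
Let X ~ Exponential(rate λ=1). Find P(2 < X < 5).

P(2 < X < 5) = ∫_{2}^{5} f(x) dx
where f(x) = e^{- x}
= - \frac{1 - e^{3}}{e^{5}}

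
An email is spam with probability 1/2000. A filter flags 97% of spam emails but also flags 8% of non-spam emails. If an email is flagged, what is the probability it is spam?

Let D = the rare event, + = positive/flagged.
P(D) = 1/2000
P(+|D) = 97/100
P(+|D') = 8/100 = 2/25
P(+) = P(+|D)P(D) + P(+|D')P(D')
     = \frac{97}{100} × \frac{1}{2000} + \frac{2}{25} × \frac{1999}{2000}
     = \frac{16089}{200000}
P(D|+) = P(+|D)P(D)/P(+) = \frac{97}{16089}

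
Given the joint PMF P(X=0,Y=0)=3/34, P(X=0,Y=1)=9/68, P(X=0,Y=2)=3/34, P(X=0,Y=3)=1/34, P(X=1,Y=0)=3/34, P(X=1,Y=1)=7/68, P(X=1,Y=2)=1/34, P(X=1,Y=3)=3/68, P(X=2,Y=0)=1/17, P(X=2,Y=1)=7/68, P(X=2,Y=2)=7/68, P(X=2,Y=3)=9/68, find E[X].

First find marginal of X:
P(X=0) = 23/68
P(X=1) = 9/34
P(X=2) = 27/68
E[X] = 0 × 23/68 + 1 × 9/34 + 2 × 27/68 = 18/17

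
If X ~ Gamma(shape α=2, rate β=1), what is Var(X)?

For X ~ Gamma(shape α=2, rate β=1):
Var(X) = 2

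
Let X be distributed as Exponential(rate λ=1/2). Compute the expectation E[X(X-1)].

E[X(X-1)] = E[X² - X] = E[X²] - E[X]
E[X] = 2
E[X²] = Var(X) + (E[X])² = 4 + (2)² = 8
E[X(X-1)] = 8 - 2 = 6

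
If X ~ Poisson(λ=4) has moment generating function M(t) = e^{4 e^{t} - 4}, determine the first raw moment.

To find E[X], compute M^(1)(0):
M^(1)(t) = 4 e^{t} e^{4 e^{t} - 4}
M^(1)(0) = 4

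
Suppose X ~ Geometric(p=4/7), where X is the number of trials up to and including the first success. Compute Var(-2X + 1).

For X ~ Geometric(p=4/7), where X is the number of trials up to and including the first success:
Var(X) = \frac{21}{16}
Var(-2X + 1) = (-2)² × Var(X) = 4 × \frac{21}{16} = \frac{21}{4}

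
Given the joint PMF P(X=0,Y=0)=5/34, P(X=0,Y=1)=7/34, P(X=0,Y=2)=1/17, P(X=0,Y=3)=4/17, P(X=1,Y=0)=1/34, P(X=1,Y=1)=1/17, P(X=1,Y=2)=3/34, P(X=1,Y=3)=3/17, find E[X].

First find marginal of X:
P(X=0) = 11/17
P(X=1) = 6/17
E[X] = 0 × 11/17 + 1 × 6/17 = 6/17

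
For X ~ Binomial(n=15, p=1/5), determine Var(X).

For X ~ Binomial(n=15, p=1/5):
Var(X) = \frac{12}{5}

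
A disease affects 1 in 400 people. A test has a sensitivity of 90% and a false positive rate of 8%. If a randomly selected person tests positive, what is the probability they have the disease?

Let D = the rare event, + = positive/flagged.
P(D) = 1/400
P(+|D) = 90/100 = 9/10
P(+|D') = 8/100 = 2/25
P(+) = P(+|D)P(D) + P(+|D')P(D')
     = \frac{9}{10} × \frac{1}{400} + \frac{2}{25} × \frac{399}{400}
     = \frac{1641}{20000}
P(D|+) = P(+|D)P(D)/P(+) = \frac{15}{547}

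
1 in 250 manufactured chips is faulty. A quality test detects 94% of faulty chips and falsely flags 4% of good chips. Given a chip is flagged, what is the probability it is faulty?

Let D = the rare event, + = positive/flagged.
P(D) = 1/250
P(+|D) = 94/100 = 47/50
P(+|D') = 4/100 = 1/25
P(+) = P(+|D)P(D) + P(+|D')P(D')
     = \frac{47}{50} × \frac{1}{250} + \frac{1}{25} × \frac{249}{250}
     = \frac{109}{2500}
P(D|+) = P(+|D)P(D)/P(+) = \frac{47}{545}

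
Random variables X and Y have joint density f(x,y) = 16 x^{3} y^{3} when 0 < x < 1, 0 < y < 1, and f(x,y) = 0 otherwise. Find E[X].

E[X] = ∫_0^1 ∫_0^1 x × f(x,y) dy dx
= ∫_0^1 ∫_0^1 x × (16 x^{3} y^{3}) dy dx
= \frac{4}{5}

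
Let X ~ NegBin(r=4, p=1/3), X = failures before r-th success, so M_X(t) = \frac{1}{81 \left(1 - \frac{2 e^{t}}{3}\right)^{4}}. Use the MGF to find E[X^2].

To find E[X^2], compute M^(2)(0):
M^(1)(t) = \frac{8 e^{t}}{243 \left(1 - \frac{2 e^{t}}{3}\right)^{5}}
M^(2)(t) = \frac{8 e^{t}}{243 \left(1 - \frac{2 e^{t}}{3}\right)^{5}} + \frac{80 e^{2 t}}{729 \left(1 - \frac{2 e^{t}}{3}\right)^{6}}
M^(2)(0) = 88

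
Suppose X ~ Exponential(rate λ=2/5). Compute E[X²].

Using the identity E[X²] = Var(X) + (E[X])²:
E[X] = \frac{5}{2}
Var(X) = \frac{25}{4}
E[X²] = \frac{25}{4} + (\frac{5}{2})²
= \frac{25}{2}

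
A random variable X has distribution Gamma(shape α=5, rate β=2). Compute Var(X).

For X ~ Gamma(shape α=5, rate β=2):
Var(X) = \frac{5}{4}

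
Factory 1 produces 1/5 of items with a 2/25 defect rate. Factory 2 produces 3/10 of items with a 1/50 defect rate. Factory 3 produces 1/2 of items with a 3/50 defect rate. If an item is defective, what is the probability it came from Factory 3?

Using Bayes' theorem:
P(F1) = 1/5, P(D|F1) = 2/25
P(F2) = 3/10, P(D|F2) = 1/50
P(F3) = 1/2, P(D|F3) = 3/50
P(D) = P(D|F1)P(F1) + P(D|F2)P(F2) + P(D|F3)P(F3)
     = \frac{13}{250}
P(F3|D) = P(D|F3)P(F3) / P(D)
= \frac{15}{26}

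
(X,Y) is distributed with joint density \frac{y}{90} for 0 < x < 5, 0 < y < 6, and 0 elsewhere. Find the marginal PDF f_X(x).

f_X(x) = ∫_0^6 f(x,y) dy
= ∫_0^6 \frac{y}{90} dy
= \frac{1}{5} for 0 < x < 5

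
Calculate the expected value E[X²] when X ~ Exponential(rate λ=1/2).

Using the identity E[X²] = Var(X) + (E[X])²:
E[X] = 2
Var(X) = 4
E[X²] = 4 + (2)²
= 8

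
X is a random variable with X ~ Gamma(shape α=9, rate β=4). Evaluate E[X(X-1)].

E[X(X-1)] = E[X² - X] = E[X²] - E[X]
E[X] = \frac{9}{4}
E[X²] = Var(X) + (E[X])² = \frac{9}{16} + (\frac{9}{4})² = \frac{45}{8}
E[X(X-1)] = \frac{45}{8} - \frac{9}{4} = \frac{27}{8}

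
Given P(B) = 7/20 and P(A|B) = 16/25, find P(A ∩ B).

By definition, P(A|B) = P(A ∩ B) / P(B)
So P(A ∩ B) = P(A|B) × P(B)
= 16/25 × 7/20
= 28/125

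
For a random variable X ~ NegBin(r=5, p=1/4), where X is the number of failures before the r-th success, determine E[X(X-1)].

E[X(X-1)] = E[X² - X] = E[X²] - E[X]
E[X] = 15
E[X²] = Var(X) + (E[X])² = 60 + (15)² = 285
E[X(X-1)] = 285 - 15 = 270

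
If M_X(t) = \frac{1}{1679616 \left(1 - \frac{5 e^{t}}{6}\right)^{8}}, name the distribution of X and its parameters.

The MGF M(t) = \frac{1}{1679616 \left(1 - \frac{5 e^{t}}{6}\right)^{8}} is the standard form for the NegativeBinomial distribution.
Comparing with the known MGF formula identifies: NegBin(r=8, p=1/6), X = failures before r-th success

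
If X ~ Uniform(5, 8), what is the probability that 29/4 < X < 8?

P(29/4 < X < 8) = ∫_{29/4}^{8} f(x) dx
where f(x) = \frac{1}{3}
= \frac{1}{4}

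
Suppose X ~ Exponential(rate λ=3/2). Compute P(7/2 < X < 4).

P(7/2 < X < 4) = ∫_{7/2}^{4} f(x) dx
where f(x) = \frac{3 e^{- \frac{3 x}{2}}}{2}
= - \frac{1}{e^{6}} + e^{- \frac{21}{4}}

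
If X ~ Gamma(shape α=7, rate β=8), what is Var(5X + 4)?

For X ~ Gamma(shape α=7, rate β=8):
Var(X) = \frac{7}{64}
Var(5X + 4) = (5)² × Var(X) = 25 × \frac{7}{64} = \frac{175}{64}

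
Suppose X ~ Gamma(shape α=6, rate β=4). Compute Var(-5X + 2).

For X ~ Gamma(shape α=6, rate β=4):
Var(X) = \frac{3}{8}
Var(-5X + 2) = (-5)² × Var(X) = 25 × \frac{3}{8} = \frac{75}{8}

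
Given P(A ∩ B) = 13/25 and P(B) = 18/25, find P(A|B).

P(A|B) = P(A ∩ B) / P(B)
= (13/25) / (18/25)
= 13/18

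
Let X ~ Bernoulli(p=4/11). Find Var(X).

For X ~ Bernoulli(p=4/11):
Var(X) = \frac{28}{121}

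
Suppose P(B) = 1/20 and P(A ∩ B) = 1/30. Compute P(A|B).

P(A|B) = P(A ∩ B) / P(B)
= (1/30) / (1/20)
= 2/3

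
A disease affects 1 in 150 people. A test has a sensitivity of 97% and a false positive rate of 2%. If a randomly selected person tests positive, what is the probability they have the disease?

Let D = the rare event, + = positive/flagged.
P(D) = 1/150
P(+|D) = 97/100
P(+|D') = 2/100 = 1/50
P(+) = P(+|D)P(D) + P(+|D')P(D')
     = \frac{97}{100} × \frac{1}{150} + \frac{1}{50} × \frac{149}{150}
     = \frac{79}{3000}
P(D|+) = P(+|D)P(D)/P(+) = \frac{97}{395}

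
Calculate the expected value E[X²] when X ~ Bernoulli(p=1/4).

Using the identity E[X²] = Var(X) + (E[X])²:
E[X] = \frac{1}{4}
Var(X) = \frac{3}{16}
E[X²] = \frac{3}{16} + (\frac{1}{4})²
= \frac{1}{4}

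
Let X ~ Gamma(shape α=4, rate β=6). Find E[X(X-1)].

E[X(X-1)] = E[X² - X] = E[X²] - E[X]
E[X] = \frac{2}{3}
E[X²] = Var(X) + (E[X])² = \frac{1}{9} + (\frac{2}{3})² = \frac{5}{9}
E[X(X-1)] = \frac{5}{9} - \frac{2}{3} = - \frac{1}{9}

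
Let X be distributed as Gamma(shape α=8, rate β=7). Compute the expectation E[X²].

Using the identity E[X²] = Var(X) + (E[X])²:
E[X] = \frac{8}{7}
Var(X) = \frac{8}{49}
E[X²] = \frac{8}{49} + (\frac{8}{7})²
= \frac{72}{49}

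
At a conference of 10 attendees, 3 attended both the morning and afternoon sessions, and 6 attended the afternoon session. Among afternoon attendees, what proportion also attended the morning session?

P(A ∩ B) = 3/10
P(B) = 6/10 = 3/5
P(A|B) = P(A ∩ B) / P(B) = (3/10) / (3/5) = 1/2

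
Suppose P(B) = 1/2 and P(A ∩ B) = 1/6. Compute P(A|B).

P(A|B) = P(A ∩ B) / P(B)
= (1/6) / (1/2)
= 1/3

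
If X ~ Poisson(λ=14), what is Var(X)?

For X ~ Poisson(λ=14):
Var(X) = 14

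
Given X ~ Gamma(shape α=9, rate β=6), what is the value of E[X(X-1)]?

E[X(X-1)] = E[X² - X] = E[X²] - E[X]
E[X] = \frac{3}{2}
E[X²] = Var(X) + (E[X])² = \frac{1}{4} + (\frac{3}{2})² = \frac{5}{2}
E[X(X-1)] = \frac{5}{2} - \frac{3}{2} = 1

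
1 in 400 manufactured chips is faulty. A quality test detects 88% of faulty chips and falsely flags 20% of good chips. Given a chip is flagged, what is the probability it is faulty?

Let D = the rare event, + = positive/flagged.
P(D) = 1/400
P(+|D) = 88/100 = 22/25
P(+|D') = 20/100 = 1/5
P(+) = P(+|D)P(D) + P(+|D')P(D')
     = \frac{22}{25} × \frac{1}{400} + \frac{1}{5} × \frac{399}{400}
     = \frac{2017}{10000}
P(D|+) = P(+|D)P(D)/P(+) = \frac{22}{2017}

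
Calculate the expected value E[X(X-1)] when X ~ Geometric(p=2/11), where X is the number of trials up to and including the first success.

E[X(X-1)] = E[X² - X] = E[X²] - E[X]
E[X] = \frac{11}{2}
E[X²] = Var(X) + (E[X])² = \frac{99}{4} + (\frac{11}{2})² = 55
E[X(X-1)] = 55 - \frac{11}{2} = \frac{99}{2}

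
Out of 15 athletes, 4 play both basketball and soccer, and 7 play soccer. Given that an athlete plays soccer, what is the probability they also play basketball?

P(A ∩ B) = 4/15
P(B) = 7/15
P(A|B) = P(A ∩ B) / P(B) = (4/15) / (7/15) = 4/7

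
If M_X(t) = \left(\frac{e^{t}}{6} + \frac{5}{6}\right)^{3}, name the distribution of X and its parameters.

The MGF M(t) = \left(\frac{e^{t}}{6} + \frac{5}{6}\right)^{3} is the standard form for the Binomial distribution.
Comparing with the known MGF formula identifies: Binomial(n=3, p=1/6)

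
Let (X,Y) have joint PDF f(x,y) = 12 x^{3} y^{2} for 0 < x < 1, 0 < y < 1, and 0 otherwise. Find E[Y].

E[Y] = ∫_0^1 ∫_0^1 y × f(x,y) dx dy
= \frac{3}{4}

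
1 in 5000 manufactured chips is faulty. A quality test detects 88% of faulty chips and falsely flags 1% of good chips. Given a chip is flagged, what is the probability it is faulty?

Let D = the rare event, + = positive/flagged.
P(D) = 1/5000
P(+|D) = 88/100 = 22/25
P(+|D') = 1/100
P(+) = P(+|D)P(D) + P(+|D')P(D')
     = \frac{22}{25} × \frac{1}{5000} + \frac{1}{100} × \frac{4999}{5000}
     = \frac{5087}{500000}
P(D|+) = P(+|D)P(D)/P(+) = \frac{88}{5087}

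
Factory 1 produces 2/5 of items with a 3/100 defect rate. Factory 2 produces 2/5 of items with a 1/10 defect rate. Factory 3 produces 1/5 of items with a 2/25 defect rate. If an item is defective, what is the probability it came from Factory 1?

Using Bayes' theorem:
P(F1) = 2/5, P(D|F1) = 3/100
P(F2) = 2/5, P(D|F2) = 1/10
P(F3) = 1/5, P(D|F3) = 2/25
P(D) = P(D|F1)P(F1) + P(D|F2)P(F2) + P(D|F3)P(F3)
     = \frac{17}{250}
P(F1|D) = P(D|F1)P(F1) / P(D)
= \frac{3}{17}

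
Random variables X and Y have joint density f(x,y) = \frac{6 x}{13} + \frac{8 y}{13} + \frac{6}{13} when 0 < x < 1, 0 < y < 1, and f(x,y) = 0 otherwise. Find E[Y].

E[Y] = ∫_0^1 ∫_0^1 y × f(x,y) dx dy
= \frac{43}{78}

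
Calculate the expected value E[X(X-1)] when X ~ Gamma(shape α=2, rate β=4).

E[X(X-1)] = E[X² - X] = E[X²] - E[X]
E[X] = \frac{1}{2}
E[X²] = Var(X) + (E[X])² = \frac{1}{8} + (\frac{1}{2})² = \frac{3}{8}
E[X(X-1)] = \frac{3}{8} - \frac{1}{2} = - \frac{1}{8}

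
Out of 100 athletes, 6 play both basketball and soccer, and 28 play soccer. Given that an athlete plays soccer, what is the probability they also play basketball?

P(A ∩ B) = 6/100 = 3/50
P(B) = 28/100 = 7/25
P(A|B) = P(A ∩ B) / P(B) = (3/50) / (7/25) = 3/14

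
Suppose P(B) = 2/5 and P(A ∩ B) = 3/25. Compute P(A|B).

P(A|B) = P(A ∩ B) / P(B)
= (3/25) / (2/5)
= 3/10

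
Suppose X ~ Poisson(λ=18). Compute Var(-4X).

For X ~ Poisson(λ=18):
Var(X) = 18
Var(-4X) = (-4)² × Var(X) = 16 × 18 = 288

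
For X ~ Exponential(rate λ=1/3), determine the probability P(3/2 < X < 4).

P(3/2 < X < 4) = ∫_{3/2}^{4} f(x) dx
where f(x) = \frac{e^{- \frac{x}{3}}}{3}
= - \frac{1}{e^{\frac{4}{3}}} + e^{- \frac{1}{2}}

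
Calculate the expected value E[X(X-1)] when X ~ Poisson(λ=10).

E[X(X-1)] = E[X² - X] = E[X²] - E[X]
E[X] = 10
E[X²] = Var(X) + (E[X])² = 10 + (10)² = 110
E[X(X-1)] = 110 - 10 = 100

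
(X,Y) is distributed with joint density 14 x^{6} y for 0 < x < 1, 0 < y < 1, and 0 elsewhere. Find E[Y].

E[Y] = ∫_0^1 ∫_0^1 y × f(x,y) dx dy
= \frac{2}{3}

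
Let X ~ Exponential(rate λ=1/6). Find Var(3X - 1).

For X ~ Exponential(rate λ=1/6):
Var(X) = 36
Var(3X - 1) = (3)² × Var(X) = 9 × 36 = 324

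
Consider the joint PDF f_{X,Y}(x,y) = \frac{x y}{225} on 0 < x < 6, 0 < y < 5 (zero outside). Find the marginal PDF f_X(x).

f_X(x) = ∫_0^5 f(x,y) dy
= ∫_0^5 \frac{x y}{225} dy
= \frac{x}{18} for 0 < x < 6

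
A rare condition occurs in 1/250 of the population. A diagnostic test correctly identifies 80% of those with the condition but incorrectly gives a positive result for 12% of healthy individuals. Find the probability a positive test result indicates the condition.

Let D = the rare event, + = positive/flagged.
P(D) = 1/250
P(+|D) = 80/100 = 4/5
P(+|D') = 12/100 = 3/25
P(+) = P(+|D)P(D) + P(+|D')P(D')
     = \frac{4}{5} × \frac{1}{250} + \frac{3}{25} × \frac{249}{250}
     = \frac{767}{6250}
P(D|+) = P(+|D)P(D)/P(+) = \frac{20}{767}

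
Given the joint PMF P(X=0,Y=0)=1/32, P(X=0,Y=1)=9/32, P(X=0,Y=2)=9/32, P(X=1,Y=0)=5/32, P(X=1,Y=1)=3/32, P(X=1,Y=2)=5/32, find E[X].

First find marginal of X:
P(X=0) = 19/32
P(X=1) = 13/32
E[X] = 0 × 19/32 + 1 × 13/32 = 13/32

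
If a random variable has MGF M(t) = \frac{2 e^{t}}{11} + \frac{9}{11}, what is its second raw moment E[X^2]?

To find E[X^2], compute M^(2)(0):
M^(1)(t) = \frac{2 e^{t}}{11}
M^(2)(t) = \frac{2 e^{t}}{11}
M^(2)(0) = \frac{2}{11}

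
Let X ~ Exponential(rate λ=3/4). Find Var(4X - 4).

For X ~ Exponential(rate λ=3/4):
Var(X) = \frac{16}{9}
Var(4X - 4) = (4)² × Var(X) = 16 × \frac{16}{9} = \frac{256}{9}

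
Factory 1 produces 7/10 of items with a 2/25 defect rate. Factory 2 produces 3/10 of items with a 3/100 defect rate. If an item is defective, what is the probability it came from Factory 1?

Using Bayes' theorem:
P(F1) = 7/10, P(D|F1) = 2/25
P(F2) = 3/10, P(D|F2) = 3/100
P(D) = P(D|F1)P(F1) + P(D|F2)P(F2)
     = \frac{13}{200}
P(F1|D) = P(D|F1)P(F1) / P(D)
= \frac{56}{65}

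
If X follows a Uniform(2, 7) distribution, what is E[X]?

For X ~ Uniform(2, 7), the expected value is:
E[X] = \frac{9}{2}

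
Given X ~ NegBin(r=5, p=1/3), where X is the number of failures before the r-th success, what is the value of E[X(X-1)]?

E[X(X-1)] = E[X² - X] = E[X²] - E[X]
E[X] = 10
E[X²] = Var(X) + (E[X])² = 30 + (10)² = 130
E[X(X-1)] = 130 - 10 = 120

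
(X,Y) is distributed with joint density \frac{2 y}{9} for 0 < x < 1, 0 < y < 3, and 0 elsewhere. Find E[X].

f_X(x) = ∫_0^3 \frac{2 y}{9} dy = 1
E[X] = ∫_0^1 x × (1) dx = \frac{1}{2}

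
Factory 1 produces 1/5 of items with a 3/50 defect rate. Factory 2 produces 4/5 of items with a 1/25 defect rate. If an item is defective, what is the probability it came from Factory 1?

Using Bayes' theorem:
P(F1) = 1/5, P(D|F1) = 3/50
P(F2) = 4/5, P(D|F2) = 1/25
P(D) = P(D|F1)P(F1) + P(D|F2)P(F2)
     = \frac{11}{250}
P(F1|D) = P(D|F1)P(F1) / P(D)
= \frac{3}{11}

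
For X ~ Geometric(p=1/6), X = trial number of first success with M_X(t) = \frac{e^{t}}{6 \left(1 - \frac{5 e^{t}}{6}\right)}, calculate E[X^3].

To find E[X^3], compute M^(3)(0):
M^(1)(t) = \frac{e^{t}}{6 \left(1 - \frac{5 e^{t}}{6}\right)} + \frac{5 e^{2 t}}{36 \left(1 - \frac{5 e^{t}}{6}\right)^{2}}
M^(2)(t) = \frac{e^{t}}{6 \left(1 - \frac{5 e^{t}}{6}\right)} + \frac{5 e^{2 t}}{12 \left(1 - \frac{5 e^{t}}{6}\right)^{2}} + \frac{25 e^{3 t}}{108 \left(1 - \frac{5 e^{t}}{6}\right)^{3}}
M^(3)(t) = \frac{e^{t}}{6 \left(1 - \frac{5 e^{t}}{6}\right)} + \frac{35 e^{2 t}}{36 \left(1 - \frac{5 e^{t}}{6}\right)^{2}} + \frac{25 e^{3 t}}{18 \left(1 - \frac{5 e^{t}}{6}\right)^{3}} + \frac{125 e^{4 t}}{216 \left(1 - \frac{5 e^{t}}{6}\right)^{4}}
M^(3)(0) = 1086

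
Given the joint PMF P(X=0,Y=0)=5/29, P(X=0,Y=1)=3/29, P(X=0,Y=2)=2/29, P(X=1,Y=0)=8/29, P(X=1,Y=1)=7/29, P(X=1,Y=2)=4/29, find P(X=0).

P(X=0) = P(X=0,Y=0) + P(X=0,Y=1) + P(X=0,Y=2)
= 5/29 + 3/29 + 2/29
= 10/29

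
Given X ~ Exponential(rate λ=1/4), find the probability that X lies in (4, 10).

P(4 < X < 10) = ∫_{4}^{10} f(x) dx
where f(x) = \frac{e^{- \frac{x}{4}}}{4}
= - \frac{1}{e^{\frac{5}{2}}} + e^{-1}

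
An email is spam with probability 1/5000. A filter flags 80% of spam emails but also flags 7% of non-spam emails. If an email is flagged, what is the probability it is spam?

Let D = the rare event, + = positive/flagged.
P(D) = 1/5000
P(+|D) = 80/100 = 4/5
P(+|D') = 7/100
P(+) = P(+|D)P(D) + P(+|D')P(D')
     = \frac{4}{5} × \frac{1}{5000} + \frac{7}{100} × \frac{4999}{5000}
     = \frac{35073}{500000}
P(D|+) = P(+|D)P(D)/P(+) = \frac{80}{35073}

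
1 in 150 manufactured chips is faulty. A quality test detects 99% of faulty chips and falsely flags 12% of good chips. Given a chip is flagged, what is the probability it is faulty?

Let D = the rare event, + = positive/flagged.
P(D) = 1/150
P(+|D) = 99/100
P(+|D') = 12/100 = 3/25
P(+) = P(+|D)P(D) + P(+|D')P(D')
     = \frac{99}{100} × \frac{1}{150} + \frac{3}{25} × \frac{149}{150}
     = \frac{629}{5000}
P(D|+) = P(+|D)P(D)/P(+) = \frac{33}{629}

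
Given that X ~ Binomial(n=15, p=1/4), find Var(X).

For X ~ Binomial(n=15, p=1/4):
Var(X) = \frac{45}{16}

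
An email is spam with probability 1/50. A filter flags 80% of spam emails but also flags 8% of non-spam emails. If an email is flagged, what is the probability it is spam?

Let D = the rare event, + = positive/flagged.
P(D) = 1/50
P(+|D) = 80/100 = 4/5
P(+|D') = 8/100 = 2/25
P(+) = P(+|D)P(D) + P(+|D')P(D')
     = \frac{4}{5} × \frac{1}{50} + \frac{2}{25} × \frac{49}{50}
     = \frac{59}{625}
P(D|+) = P(+|D)P(D)/P(+) = \frac{10}{59}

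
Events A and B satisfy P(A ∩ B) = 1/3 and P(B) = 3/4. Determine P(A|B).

P(A|B) = P(A ∩ B) / P(B)
= (1/3) / (3/4)
= 4/9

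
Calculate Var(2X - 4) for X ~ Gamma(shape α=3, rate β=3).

For X ~ Gamma(shape α=3, rate β=3):
Var(X) = \frac{1}{3}
Var(2X - 4) = (2)² × Var(X) = 4 × \frac{1}{3} = \frac{4}{3}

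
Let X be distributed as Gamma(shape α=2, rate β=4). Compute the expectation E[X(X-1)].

E[X(X-1)] = E[X² - X] = E[X²] - E[X]
E[X] = \frac{1}{2}
E[X²] = Var(X) + (E[X])² = \frac{1}{8} + (\frac{1}{2})² = \frac{3}{8}
E[X(X-1)] = \frac{3}{8} - \frac{1}{2} = - \frac{1}{8}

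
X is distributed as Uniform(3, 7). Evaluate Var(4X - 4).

For X ~ Uniform(3, 7):
Var(X) = \frac{4}{3}
Var(4X - 4) = (4)² × Var(X) = 16 × \frac{4}{3} = \frac{64}{3}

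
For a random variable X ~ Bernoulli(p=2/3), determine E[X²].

Using the identity E[X²] = Var(X) + (E[X])²:
E[X] = \frac{2}{3}
Var(X) = \frac{2}{9}
E[X²] = \frac{2}{9} + (\frac{2}{3})²
= \frac{2}{3}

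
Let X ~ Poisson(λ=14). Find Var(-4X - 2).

For X ~ Poisson(λ=14):
Var(X) = 14
Var(-4X - 2) = (-4)² × Var(X) = 16 × 14 = 224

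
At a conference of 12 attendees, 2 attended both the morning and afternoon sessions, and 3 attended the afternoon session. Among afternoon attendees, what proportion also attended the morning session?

P(A ∩ B) = 2/12 = 1/6
P(B) = 3/12 = 1/4
P(A|B) = P(A ∩ B) / P(B) = (1/6) / (1/4) = 2/3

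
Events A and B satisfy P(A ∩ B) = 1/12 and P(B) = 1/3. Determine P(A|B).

P(A|B) = P(A ∩ B) / P(B)
= (1/12) / (1/3)
= 1/4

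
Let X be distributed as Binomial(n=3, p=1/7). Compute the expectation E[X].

For X ~ Binomial(n=3, p=1/7), the expected value is:
E[X] = \frac{3}{7}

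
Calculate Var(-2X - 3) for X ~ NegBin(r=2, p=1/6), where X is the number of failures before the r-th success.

For X ~ NegBin(r=2, p=1/6), where X is the number of failures before the r-th success:
Var(X) = 60
Var(-2X - 3) = (-2)² × Var(X) = 4 × 60 = 240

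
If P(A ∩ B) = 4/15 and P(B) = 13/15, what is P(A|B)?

P(A|B) = P(A ∩ B) / P(B)
= (4/15) / (13/15)
= 4/13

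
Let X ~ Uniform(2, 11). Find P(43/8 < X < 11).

P(43/8 < X < 11) = ∫_{43/8}^{11} f(x) dx
where f(x) = \frac{1}{9}
= \frac{5}{8}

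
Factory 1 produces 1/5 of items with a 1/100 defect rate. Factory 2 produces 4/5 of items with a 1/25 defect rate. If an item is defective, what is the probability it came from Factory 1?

Using Bayes' theorem:
P(F1) = 1/5, P(D|F1) = 1/100
P(F2) = 4/5, P(D|F2) = 1/25
P(D) = P(D|F1)P(F1) + P(D|F2)P(F2)
     = \frac{17}{500}
P(F1|D) = P(D|F1)P(F1) / P(D)
= \frac{1}{17}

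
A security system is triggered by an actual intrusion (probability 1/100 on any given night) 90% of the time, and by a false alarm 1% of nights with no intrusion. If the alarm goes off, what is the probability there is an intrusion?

Let D = the rare event, + = positive/flagged.
P(D) = 1/100
P(+|D) = 90/100 = 9/10
P(+|D') = 1/100
P(+) = P(+|D)P(D) + P(+|D')P(D')
     = \frac{9}{10} × \frac{1}{100} + \frac{1}{100} × \frac{99}{100}
     = \frac{189}{10000}
P(D|+) = P(+|D)P(D)/P(+) = \frac{10}{21}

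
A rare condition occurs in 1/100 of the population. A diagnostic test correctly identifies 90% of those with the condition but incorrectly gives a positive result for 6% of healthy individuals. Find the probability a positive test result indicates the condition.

Let D = the rare event, + = positive/flagged.
P(D) = 1/100
P(+|D) = 90/100 = 9/10
P(+|D') = 6/100 = 3/50
P(+) = P(+|D)P(D) + P(+|D')P(D')
     = \frac{9}{10} × \frac{1}{100} + \frac{3}{50} × \frac{99}{100}
     = \frac{171}{2500}
P(D|+) = P(+|D)P(D)/P(+) = \frac{5}{38}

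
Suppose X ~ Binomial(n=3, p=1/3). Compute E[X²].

Using the identity E[X²] = Var(X) + (E[X])²:
E[X] = 1
Var(X) = \frac{2}{3}
E[X²] = \frac{2}{3} + (1)²
= \frac{5}{3}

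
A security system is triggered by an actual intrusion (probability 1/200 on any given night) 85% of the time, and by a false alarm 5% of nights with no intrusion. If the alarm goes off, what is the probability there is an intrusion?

Let D = the rare event, + = positive/flagged.
P(D) = 1/200
P(+|D) = 85/100 = 17/20
P(+|D') = 5/100 = 1/20
P(+) = P(+|D)P(D) + P(+|D')P(D')
     = \frac{17}{20} × \frac{1}{200} + \frac{1}{20} × \frac{199}{200}
     = \frac{27}{500}
P(D|+) = P(+|D)P(D)/P(+) = \frac{17}{216}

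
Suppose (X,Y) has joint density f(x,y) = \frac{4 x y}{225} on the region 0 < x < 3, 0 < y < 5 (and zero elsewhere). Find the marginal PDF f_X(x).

f_X(x) = ∫_0^5 f(x,y) dy
= ∫_0^5 \frac{4 x y}{225} dy
= \frac{2 x}{9} for 0 < x < 3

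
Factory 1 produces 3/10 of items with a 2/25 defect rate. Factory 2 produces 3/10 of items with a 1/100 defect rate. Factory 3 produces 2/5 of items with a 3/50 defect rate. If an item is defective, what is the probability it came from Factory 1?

Using Bayes' theorem:
P(F1) = 3/10, P(D|F1) = 2/25
P(F2) = 3/10, P(D|F2) = 1/100
P(F3) = 2/5, P(D|F3) = 3/50
P(D) = P(D|F1)P(F1) + P(D|F2)P(F2) + P(D|F3)P(F3)
     = \frac{51}{1000}
P(F1|D) = P(D|F1)P(F1) / P(D)
= \frac{8}{17}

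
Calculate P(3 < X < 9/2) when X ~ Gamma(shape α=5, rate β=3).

P(3 < X < 9/2) = ∫_{3}^{9/2} f(x) dx
where f(x) = \frac{81 x^{4} e^{- 3 x}}{8}
= - \frac{243155}{128 e^{\frac{27}{2}}} + \frac{3563}{8 e^{9}}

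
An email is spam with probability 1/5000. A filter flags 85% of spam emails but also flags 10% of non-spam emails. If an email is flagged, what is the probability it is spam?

Let D = the rare event, + = positive/flagged.
P(D) = 1/5000
P(+|D) = 85/100 = 17/20
P(+|D') = 10/100 = 1/10
P(+) = P(+|D)P(D) + P(+|D')P(D')
     = \frac{17}{20} × \frac{1}{5000} + \frac{1}{10} × \frac{4999}{5000}
     = \frac{2003}{20000}
P(D|+) = P(+|D)P(D)/P(+) = \frac{17}{10015}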